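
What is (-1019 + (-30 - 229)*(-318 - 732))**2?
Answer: 73403606761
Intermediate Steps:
(-1019 + (-30 - 229)*(-318 - 732))**2 = (-1019 - 259*(-1050))**2 = (-1019 + 271950)**2 = 270931**2 = 73403606761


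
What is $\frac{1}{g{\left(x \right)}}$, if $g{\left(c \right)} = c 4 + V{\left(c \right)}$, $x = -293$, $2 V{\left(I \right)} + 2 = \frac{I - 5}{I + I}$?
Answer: $- \frac{586}{687229} \approx -0.0008527$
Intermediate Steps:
$V{\left(I \right)} = -1 + \frac{-5 + I}{4 I}$ ($V{\left(I \right)} = -1 + \frac{\left(I - 5\right) \frac{1}{I + I}}{2} = -1 + \frac{\left(-5 + I\right) \frac{1}{2 I}}{2} = -1 + \frac{\frac{1}{2} \frac{1}{I} \left(-5 + I\right)}{2} = -1 + \frac{-5 + I}{4 I}$)
$g{\left(c \right)} = 4 c + \frac{-5 - 3 c}{4 c}$ ($g{\left(c \right)} = c 4 + \frac{-5 - 3 c}{4 c} = 4 c + \frac{-5 - 3 c}{4 c}$)
$\frac{1}{g{\left(x \right)}} = \frac{1}{- \frac{3}{4} + 4 \left(-293\right) - \frac{5}{4 \left(-293\right)}} = \frac{1}{- \frac{3}{4} - 1172 - - \frac{5}{1172}} = \frac{1}{- \frac{3}{4} - 1172 + \frac{5}{1172}} = \frac{1}{- \frac{687229}{586}} = - \frac{586}{687229}$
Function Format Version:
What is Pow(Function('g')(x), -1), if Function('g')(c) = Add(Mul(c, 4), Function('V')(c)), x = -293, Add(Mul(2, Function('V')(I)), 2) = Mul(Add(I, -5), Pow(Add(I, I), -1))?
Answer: Rational(-586, 687229) ≈ -0.00085270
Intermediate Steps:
Function('V')(I) = Add(-1, Mul(Rational(1, 4), Pow(I, -1), Add(-5, I))) (Function('V')(I) = Add(-1, Mul(Rational(1, 2), Mul(Add(I, -5), Pow(Add(I, I), -1)))) = Add(-1, Mul(Rational(1, 2), Mul(Add(-5, I), Pow(Mul(2, I), -1)))) = Add(-1, Mul(Rational(1, 2), Mul(Add(-5, I), Mul(Rational(1, 2), Pow(I, -1))))) = Add(-1, Mul(Rational(1, 2), Mul(Rational(1, 2), Pow(I, -1), Add(-5, I)))) = Add(-1, Mul(Rational(1, 4), Pow(I, -1), Add(-5, I))))
Function('g')(c) = Add(Mul(4, c), Mul(Rational(1, 4), Pow(c, -1), Add(-5, Mul(-3, c)))) (Function('g')(c) = Add(Mul(c, 4), Mul(Rational(1, 4), Pow(c, -1), Add(-5, Mul(-3, c)))) = Add(Mul(4, c), Mul(Rational(1, 4), Pow(c, -1), Add(-5, Mul(-3, c)))))
Pow(Function('g')(x), -1) = Pow(Add(Rational(-3, 4), Mul(4, -293), Mul(Rational(-5, 4), Pow(-293, -1))), -1) = Pow(Add(Rational(-3, 4), -1172, Mul(Rational(-5, 4), Rational(-1, 293))), -1) = Pow(Add(Rational(-3, 4), -1172, Rational(5, 1172)), -1) = Pow(Rational(-687229, 586), -1) = Rational(-586, 687229)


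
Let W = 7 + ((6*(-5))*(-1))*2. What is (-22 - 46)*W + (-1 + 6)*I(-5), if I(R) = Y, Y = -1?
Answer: -4561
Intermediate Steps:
I(R) = -1
W = 67 (W = 7 - 30*(-1)*2 = 7 + 30*2 = 7 + 60 = 67)
(-22 - 46)*W + (-1 + 6)*I(-5) = (-22 - 46)*67 + (-1 + 6)*(-1) = -68*67 + 5*(-1) = -4556 - 5 = -4561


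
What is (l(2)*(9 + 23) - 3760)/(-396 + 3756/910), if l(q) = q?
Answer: 280280/29717 ≈ 9.4316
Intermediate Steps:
(l(2)*(9 + 23) - 3760)/(-396 + 3756/910) = (2*(9 + 23) - 3760)/(-396 + 3756/910) = (2*32 - 3760)/(-396 + 3756*(1/910)) = (64 - 3760)/(-396 + 1878/455) = -3696/(-178302/455) = -3696*(-455/178302) = 280280/29717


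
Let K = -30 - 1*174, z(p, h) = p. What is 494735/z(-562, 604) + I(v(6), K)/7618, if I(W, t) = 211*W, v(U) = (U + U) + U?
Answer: -1883378377/2140658 ≈ -879.81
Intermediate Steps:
v(U) = 3*U (v(U) = 2*U + U = 3*U)
K = -204 (K = -30 - 174 = -204)
494735/z(-562, 604) + I(v(6), K)/7618 = 494735/(-562) + (211*(3*6))/7618 = 494735*(-1/562) + (211*18)*(1/7618) = -494735/562 + 3798*(1/7618) = -494735/562 + 1899/3809 = -1883378377/2140658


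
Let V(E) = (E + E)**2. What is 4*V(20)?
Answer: 6400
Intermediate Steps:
V(E) = 4*E**2 (V(E) = (2*E)**2 = 4*E**2)
4*V(20) = 4*(4*20**2) = 4*(4*400) = 4*1600 = 6400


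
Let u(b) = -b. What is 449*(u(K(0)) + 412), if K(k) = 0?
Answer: 184988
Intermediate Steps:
449*(u(K(0)) + 412) = 449*(-1*0 + 412) = 449*(0 + 412) = 449*412 = 184988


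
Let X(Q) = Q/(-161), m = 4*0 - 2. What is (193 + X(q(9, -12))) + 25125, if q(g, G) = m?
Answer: 4076200/161 ≈ 25318.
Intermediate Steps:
m = -2 (m = 0 - 2 = -2)
q(g, G) = -2
X(Q) = -Q/161 (X(Q) = Q*(-1/161) = -Q/161)
(193 + X(q(9, -12))) + 25125 = (193 - 1/161*(-2)) + 25125 = (193 + 2/161) + 25125 = 31075/161 + 25125 = 4076200/161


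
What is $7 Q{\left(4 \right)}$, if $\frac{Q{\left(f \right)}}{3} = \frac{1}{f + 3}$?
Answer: $3$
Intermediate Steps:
$Q{\left(f \right)} = \frac{3}{3 + f}$ ($Q{\left(f \right)} = \frac{3}{f + 3} = \frac{3}{3 + f}$)
$7 Q{\left(4 \right)} = 7 \frac{3}{3 + 4} = 7 \cdot \frac{3}{7} = 3$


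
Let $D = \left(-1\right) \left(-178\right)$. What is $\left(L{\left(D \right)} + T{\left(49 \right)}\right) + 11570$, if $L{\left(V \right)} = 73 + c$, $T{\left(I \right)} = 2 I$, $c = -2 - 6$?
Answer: $11733$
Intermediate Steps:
$D = 178$
$c = -8$ ($c = -2 - 6 = -8$)
$L{\left(V \right)} = 65$ ($L{\left(V \right)} = 73 - 8 = 65$)
$\left(L{\left(D \right)} + T{\left(49 \right)}\right) + 11570 = \left(65 + 2 \cdot 49\right) + 11570 = \left(65 + 98\right) + 11570 = 163 + 11570 = 11733$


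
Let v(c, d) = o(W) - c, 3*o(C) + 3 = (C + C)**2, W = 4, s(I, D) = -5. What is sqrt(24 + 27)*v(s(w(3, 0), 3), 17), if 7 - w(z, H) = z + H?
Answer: 76*sqrt(51)/3 ≈ 180.92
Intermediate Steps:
w(z, H) = 7 - H - z (w(z, H) = 7 - (z + H) = 7 - (H + z) = 7 + (-H - z) = 7 - H - z)
o(C) = -1 + 4*C**2/3 (o(C) = -1 + (C + C)**2/3 = -1 + (2*C)**2/3 = -1 + (4*C**2)/3 = -1 + 4*C**2/3)
v(c, d) = 61/3 - c (v(c, d) = (-1 + (4/3)*4**2) - c = (-1 + (4/3)*16) - c = (-1 + 64/3) - c = 61/3 - c)
sqrt(24 + 27)*v(s(w(3, 0), 3), 17) = sqrt(24 + 27)*(61/3 - 1*(-5)) = sqrt(51)*(61/3 + 5) = sqrt(51)*(76/3) = 76*sqrt(51)/3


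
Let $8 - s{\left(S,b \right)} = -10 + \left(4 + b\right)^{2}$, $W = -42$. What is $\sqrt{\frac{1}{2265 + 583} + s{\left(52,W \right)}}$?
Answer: $\frac{i \sqrt{722901966}}{712} \approx 37.762 i$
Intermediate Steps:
$s{\left(S,b \right)} = 18 - \left(4 + b\right)^{2}$ ($s{\left(S,b \right)} = 8 - \left(-10 + \left(4 + b\right)^{2}\right) = 18 - \left(4 + b\right)^{2}$)
$\sqrt{\frac{1}{2265 + 583} + s{\left(52,W \right)}} = \sqrt{\frac{1}{2265 + 583} + \left(18 - \left(4 - 42\right)^{2}\right)} = \sqrt{\frac{1}{2848} + \left(18 - \left(-38\right)^{2}\right)} = \sqrt{\frac{1}{2848} + \left(18 - 1444\right)} = \sqrt{\frac{1}{2848} - 1426} = \sqrt{- \frac{4061247}{2848}} = \frac{i \sqrt{722901966}}{712}$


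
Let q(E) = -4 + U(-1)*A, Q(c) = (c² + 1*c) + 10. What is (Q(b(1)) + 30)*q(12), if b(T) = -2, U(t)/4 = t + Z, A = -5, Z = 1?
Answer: -168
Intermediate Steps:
U(t) = 4 + 4*t (U(t) = 4*(t + 1) = 4*(1 + t) = 4 + 4*t)
Q(c) = 10 + c + c² (Q(c) = (c² + c) + 10 = (c + c²) + 10 = 10 + c + c²)
q(E) = -4 (q(E) = -4 + (4 + 4*(-1))*(-5) = -4 + (4 - 4)*(-5) = -4 + 0*(-5) = -4 + 0 = -4)
(Q(b(1)) + 30)*q(12) = ((10 - 2 + (-2)²) + 30)*(-4) = ((10 - 2 + 4) + 30)*(-4) = (12 + 30)*(-4) = 42*(-4) = -168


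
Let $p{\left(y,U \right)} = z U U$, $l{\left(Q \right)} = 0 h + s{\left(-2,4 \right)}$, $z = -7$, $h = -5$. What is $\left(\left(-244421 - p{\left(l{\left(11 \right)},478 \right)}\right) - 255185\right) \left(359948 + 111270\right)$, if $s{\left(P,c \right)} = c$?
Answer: $518237074476$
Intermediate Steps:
$l{\left(Q \right)} = 4$ ($l{\left(Q \right)} = 0 \left(-5\right) + 4 = 0 + 4 = 4$)
$p{\left(y,U \right)} = - 7 U^{2}$ ($p{\left(y,U \right)} = - 7 U U = - 7 U^{2}$)
$\left(\left(-244421 - p{\left(l{\left(11 \right)},478 \right)}\right) - 255185\right) \left(359948 + 111270\right) = \left(\left(-244421 - - 7 \cdot 478^{2}\right) - 255185\right) \left(359948 + 111270\right) = \left(\left(-244421 - \left(-7\right) 228484\right) - 255185\right) 471218 = \left(\left(-244421 - -1599388\right) - 255185\right) 471218 = \left(\left(-244421 + 1599388\right) - 255185\right) 471218 = \left(1354967 - 255185\right) 471218 = 1099782 \cdot 471218 = 518237074476$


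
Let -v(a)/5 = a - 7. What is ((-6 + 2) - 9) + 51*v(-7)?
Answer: 3557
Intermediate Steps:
v(a) = 35 - 5*a (v(a) = -5*(a - 7) = -5*(-7 + a) = 35 - 5*a)
((-6 + 2) - 9) + 51*v(-7) = ((-6 + 2) - 9) + 51*(35 - 5*(-7)) = (-4 - 9) + 51*(35 + 35) = -13 + 51*70 = -13 + 3570 = 3557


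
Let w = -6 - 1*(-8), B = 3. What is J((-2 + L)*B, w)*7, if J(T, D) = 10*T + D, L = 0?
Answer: -406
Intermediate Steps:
w = 2 (w = -6 + 8 = 2)
J(T, D) = D + 10*T
J((-2 + L)*B, w)*7 = (2 + 10*((-2 + 0)*3))*7 = (2 + 10*(-2*3))*7 = (2 + 10*(-6))*7 = (2 - 60)*7 = -58*7 = -406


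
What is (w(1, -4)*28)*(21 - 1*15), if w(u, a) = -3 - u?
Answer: -672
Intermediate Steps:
(w(1, -4)*28)*(21 - 1*15) = ((-3 - 1*1)*28)*(21 - 1*15) = ((-3 - 1)*28)*(21 - 15) = -4*28*6 = -112*6 = -672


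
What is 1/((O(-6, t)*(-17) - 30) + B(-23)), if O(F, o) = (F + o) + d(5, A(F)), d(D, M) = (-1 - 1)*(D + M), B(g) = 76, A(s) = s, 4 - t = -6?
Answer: -1/56 ≈ -0.017857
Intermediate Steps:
t = 10 (t = 4 - 1*(-6) = 4 + 6 = 10)
d(D, M) = -2*D - 2*M (d(D, M) = -2*(D + M) = -2*D - 2*M)
O(F, o) = -10 + o - F (O(F, o) = (F + o) + (-2*5 - 2*F) = (F + o) + (-10 - 2*F) = -10 + o - F)
1/((O(-6, t)*(-17) - 30) + B(-23)) = 1/(((-10 + 10 - 1*(-6))*(-17) - 30) + 76) = 1/(((-10 + 10 + 6)*(-17) - 30) + 76) = 1/((6*(-17) - 30) + 76) = 1/((-102 - 30) + 76) = 1/(-132 + 76) = 1/(-56) = -1/56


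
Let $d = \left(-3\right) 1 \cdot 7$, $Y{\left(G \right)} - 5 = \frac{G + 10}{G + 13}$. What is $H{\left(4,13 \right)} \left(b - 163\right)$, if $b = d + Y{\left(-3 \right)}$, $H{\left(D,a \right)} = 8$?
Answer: $- \frac{7132}{5} \approx -1426.4$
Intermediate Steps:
$Y{\left(G \right)} = 5 + \frac{10 + G}{13 + G}$ ($Y{\left(G \right)} = 5 + \frac{G + 10}{G + 13} = 5 + \frac{10 + G}{13 + G}$)
$d = -21$ ($d = \left(-3\right) 7 = -21$)
$b = - \frac{153}{10}$ ($b = -21 + \frac{3 \left(25 + 2 \left(-3\right)\right)}{13 - 3} = -21 + \frac{3 \left(25 - 6\right)}{10} = -21 + 3 \cdot \frac{1}{10} \cdot 19 = -21 + \frac{57}{10} = - \frac{153}{10} \approx -15.3$)
$H{\left(4,13 \right)} \left(b - 163\right) = 8 \left(- \frac{153}{10} - 163\right) = 8 \left(- \frac{1783}{10}\right) = - \frac{7132}{5}$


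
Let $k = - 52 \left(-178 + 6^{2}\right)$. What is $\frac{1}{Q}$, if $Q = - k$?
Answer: $- \frac{1}{7384} \approx -0.00013543$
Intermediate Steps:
$k = 7384$ ($k = - 52 \left(-178 + 36\right) = \left(-52\right) \left(-142\right) = 7384$)
$Q = -7384$ ($Q = \left(-1\right) 7384 = -7384$)
$\frac{1}{Q} = \frac{1}{-7384} = - \frac{1}{7384}$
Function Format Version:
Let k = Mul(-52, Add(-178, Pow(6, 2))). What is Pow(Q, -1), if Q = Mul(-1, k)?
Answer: Rational(-1, 7384) ≈ -0.00013543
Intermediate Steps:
k = 7384 (k = Mul(-52, Add(-178, 36)) = Mul(-52, -142) = 7384)
Q = -7384 (Q = Mul(-1, 7384) = -7384)
Pow(Q, -1) = Pow(-7384, -1) = Rational(-1, 7384)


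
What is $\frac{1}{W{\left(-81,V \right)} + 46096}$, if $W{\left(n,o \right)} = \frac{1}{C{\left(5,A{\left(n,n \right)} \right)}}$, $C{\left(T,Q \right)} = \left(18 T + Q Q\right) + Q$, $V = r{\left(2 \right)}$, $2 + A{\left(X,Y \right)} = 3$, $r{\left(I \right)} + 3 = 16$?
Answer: $\frac{92}{4240833} \approx 2.1694 \cdot 10^{-5}$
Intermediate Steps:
$r{\left(I \right)} = 13$ ($r{\left(I \right)} = -3 + 16 = 13$)
$A{\left(X,Y \right)} = 1$ ($A{\left(X,Y \right)} = -2 + 3 = 1$)
$V = 13$
$C{\left(T,Q \right)} = Q + Q^{2} + 18 T$ ($C{\left(T,Q \right)} = \left(18 T + Q^{2}\right) + Q = \left(Q^{2} + 18 T\right) + Q = Q + Q^{2} + 18 T$)
$W{\left(n,o \right)} = \frac{1}{92}$ ($W{\left(n,o \right)} = \frac{1}{1 + 1^{2} + 18 \cdot 5} = \frac{1}{1 + 1 + 90} = \frac{1}{92}$)
$\frac{1}{W{\left(-81,V \right)} + 46096} = \frac{1}{\frac{1}{92} + 46096} = \frac{1}{\frac{4240833}{92}} = \frac{92}{4240833}$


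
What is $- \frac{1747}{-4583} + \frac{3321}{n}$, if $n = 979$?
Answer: $\frac{16930456}{4486757} \approx 3.7734$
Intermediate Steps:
$- \frac{1747}{-4583} + \frac{3321}{n} = - \frac{1747}{-4583} + \frac{3321}{979} = \left(-1747\right) \left(- \frac{1}{4583}\right) + 3321 \cdot \frac{1}{979} = \frac{1747}{4583} + \frac{3321}{979} = \frac{16930456}{4486757}$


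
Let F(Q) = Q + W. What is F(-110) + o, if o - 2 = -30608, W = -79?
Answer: -30795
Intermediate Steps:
o = -30606 (o = 2 - 30608 = -30606)
F(Q) = -79 + Q (F(Q) = Q - 79 = -79 + Q)
F(-110) + o = (-79 - 110) - 30606 = -189 - 30606 = -30795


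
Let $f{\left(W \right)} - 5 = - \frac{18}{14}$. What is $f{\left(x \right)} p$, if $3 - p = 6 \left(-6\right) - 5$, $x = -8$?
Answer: $\frac{1144}{7} \approx 163.43$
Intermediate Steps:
$f{\left(W \right)} = \frac{26}{7}$ ($f{\left(W \right)} = 5 - \frac{18}{14} = 5 - \frac{9}{7} = \frac{26}{7}$)
$p = 44$ ($p = 3 - \left(6 \left(-6\right) - 5\right) = 3 - \left(-36 - 5\right) = 3 - -41 = 3 + 41 = 44$)
$f{\left(x \right)} p = \frac{26}{7} \cdot 44 = \frac{1144}{7}$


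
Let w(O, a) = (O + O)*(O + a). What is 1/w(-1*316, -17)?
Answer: 1/210456 ≈ 4.7516e-6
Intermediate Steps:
w(O, a) = 2*O*(O + a) (w(O, a) = (2*O)*(O + a) = 2*O*(O + a))
1/w(-1*316, -17) = 1/(2*(-1*316)*(-1*316 - 17)) = 1/(2*(-316)*(-316 - 17)) = 1/(2*(-316)*(-333)) = 1/210456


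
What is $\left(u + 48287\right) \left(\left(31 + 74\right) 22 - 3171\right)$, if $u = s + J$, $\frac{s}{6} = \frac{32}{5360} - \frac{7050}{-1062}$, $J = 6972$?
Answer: $- \frac{941057582073}{19765} \approx -4.7612 \cdot 10^{7}$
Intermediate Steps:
$s = \frac{787958}{19765}$ ($s = 6 \left(\frac{32}{5360} - \frac{7050}{-1062}\right) = 6 \left(32 \cdot \frac{1}{5360} - - \frac{1175}{177}\right) = 6 \left(\frac{2}{335} + \frac{1175}{177}\right) = 6 \cdot \frac{393979}{59295} = \frac{787958}{19765} \approx 39.866$)
$u = \frac{138589538}{19765}$ ($u = \frac{787958}{19765} + 6972 = \frac{138589538}{19765} \approx 7011.9$)
$\left(u + 48287\right) \left(\left(31 + 74\right) 22 - 3171\right) = \left(\frac{138589538}{19765} + 48287\right) \left(\left(31 + 74\right) 22 - 3171\right) = \frac{1092982093 \left(105 \cdot 22 - 3171\right)}{19765} = \frac{1092982093 \left(2310 - 3171\right)}{19765} = \frac{1092982093}{19765} \left(-861\right) = - \frac{941057582073}{19765}$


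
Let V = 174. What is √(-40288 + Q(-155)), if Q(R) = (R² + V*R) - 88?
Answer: I*√43321 ≈ 208.14*I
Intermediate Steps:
Q(R) = -88 + R² + 174*R (Q(R) = (R² + 174*R) - 88 = -88 + R² + 174*R)
√(-40288 + Q(-155)) = √(-40288 + (-88 + (-155)² + 174*(-155))) = √(-40288 + (-88 + 24025 - 26970)) = √(-40288 - 3033) = √(-43321) = I*√43321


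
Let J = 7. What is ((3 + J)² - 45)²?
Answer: 3025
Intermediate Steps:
((3 + J)² - 45)² = ((3 + 7)² - 45)² = (10² - 45)² = (100 - 45)² = 55² = 3025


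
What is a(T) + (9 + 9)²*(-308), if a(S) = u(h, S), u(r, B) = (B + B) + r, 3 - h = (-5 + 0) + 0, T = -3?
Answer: -99790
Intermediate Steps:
h = 8 (h = 3 - ((-5 + 0) + 0) = 3 - (-5 + 0) = 3 - 1*(-5) = 3 + 5 = 8)
u(r, B) = r + 2*B (u(r, B) = 2*B + r = r + 2*B)
a(S) = 8 + 2*S
a(T) + (9 + 9)²*(-308) = (8 + 2*(-3)) + (9 + 9)²*(-308) = (8 - 6) + 18²*(-308) = 2 + 324*(-308) = 2 - 99792 = -99790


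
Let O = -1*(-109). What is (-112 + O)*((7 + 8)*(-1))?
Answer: 45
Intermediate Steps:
O = 109
(-112 + O)*((7 + 8)*(-1)) = (-112 + 109)*((7 + 8)*(-1)) = -45*(-1) = -3*(-15) = 45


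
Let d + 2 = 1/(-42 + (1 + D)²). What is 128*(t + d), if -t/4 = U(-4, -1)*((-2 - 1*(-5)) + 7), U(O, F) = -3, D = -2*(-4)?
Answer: 589184/39 ≈ 15107.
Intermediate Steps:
D = 8
d = -77/39 (d = -2 + 1/(-42 + (1 + 8)²) = -2 + 1/(-42 + 9²) = -2 + 1/(-42 + 81) = -2 + 1/39 = -77/39 ≈ -1.9744)
t = 120 (t = -(-12)*((-2 - 1*(-5)) + 7) = -(-12)*((-2 + 5) + 7) = -(-12)*(3 + 7) = -(-12)*10 = -4*(-30) = 120)
128*(t + d) = 128*(120 - 77/39) = 128*(4603/39) = 589184/39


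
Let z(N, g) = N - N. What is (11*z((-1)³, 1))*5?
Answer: 0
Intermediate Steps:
z(N, g) = 0
(11*z((-1)³, 1))*5 = (11*0)*5 = 0*5 = 0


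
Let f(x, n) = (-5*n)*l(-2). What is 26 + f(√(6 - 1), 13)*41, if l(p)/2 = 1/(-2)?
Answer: 2691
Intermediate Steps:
l(p) = -1 (l(p) = 2*(1/(-2)) = 2*(-½*1) = 2*(-½) = -1)
f(x, n) = 5*n (f(x, n) = -5*n*(-1) = 5*n)
26 + f(√(6 - 1), 13)*41 = 26 + (5*13)*41 = 26 + 65*41 = 26 + 2665 = 2691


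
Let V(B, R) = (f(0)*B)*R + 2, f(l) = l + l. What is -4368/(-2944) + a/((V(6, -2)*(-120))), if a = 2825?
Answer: -11357/1104 ≈ -10.287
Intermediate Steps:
f(l) = 2*l
V(B, R) = 2 (V(B, R) = ((2*0)*B)*R + 2 = (0*B)*R + 2 = 0*R + 2 = 0 + 2 = 2)
-4368/(-2944) + a/((V(6, -2)*(-120))) = -4368/(-2944) + 2825/((2*(-120))) = -4368*(-1/2944) + 2825/(-240) = 273/184 + 2825*(-1/240) = 273/184 - 565/48 = -11357/1104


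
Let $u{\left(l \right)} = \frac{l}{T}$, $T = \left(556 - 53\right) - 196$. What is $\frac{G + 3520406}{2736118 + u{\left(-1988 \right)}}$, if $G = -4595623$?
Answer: $- \frac{25391663}{64614326} \approx -0.39297$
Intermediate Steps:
$T = 307$ ($T = 503 - 196 = 307$)
$u{\left(l \right)} = \frac{l}{307}$
$\frac{G + 3520406}{2736118 + u{\left(-1988 \right)}} = \frac{-4595623 + 3520406}{2736118 + \frac{1}{307} \left(-1988\right)} = - \frac{1075217}{2736118 - \frac{1988}{307}} = - \frac{1075217}{\frac{839986238}{307}} = \left(-1075217\right) \frac{307}{839986238} = - \frac{25391663}{64614326}$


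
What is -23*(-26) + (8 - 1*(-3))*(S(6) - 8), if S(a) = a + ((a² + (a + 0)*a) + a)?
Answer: 1434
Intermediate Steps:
S(a) = 2*a + 2*a² (S(a) = a + ((a² + a*a) + a) = a + ((a² + a²) + a) = a + (2*a² + a) = a + (a + 2*a²) = 2*a + 2*a²)
-23*(-26) + (8 - 1*(-3))*(S(6) - 8) = -23*(-26) + (8 - 1*(-3))*(2*6*(1 + 6) - 8) = 598 + (8 + 3)*(2*6*7 - 8) = 598 + 11*(84 - 8) = 598 + 11*76 = 598 + 836 = 1434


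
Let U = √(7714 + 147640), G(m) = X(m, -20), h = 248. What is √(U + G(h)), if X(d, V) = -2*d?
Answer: √(-496 + √155354) ≈ 10.092*I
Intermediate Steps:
G(m) = -2*m
U = √155354 ≈ 394.15
√(U + G(h)) = √(√155354 - 2*248) = √(√155354 - 496) = √(-496 + √155354)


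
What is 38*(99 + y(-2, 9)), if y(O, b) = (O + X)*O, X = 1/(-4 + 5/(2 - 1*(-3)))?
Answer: 11818/3 ≈ 3939.3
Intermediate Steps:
X = -1/3 (X = 1/(-4 + 5/(2 + 3)) = 1/(-4 + 5/5) = 1/(-4 + 5*(1/5)) = 1/(-4 + 1) = 1/(-3) = -1/3 ≈ -0.33333)
y(O, b) = O*(-1/3 + O) (y(O, b) = (O - 1/3)*O = (-1/3 + O)*O = O*(-1/3 + O))
38*(99 + y(-2, 9)) = 38*(99 - 2*(-1/3 - 2)) = 38*(99 - 2*(-7/3)) = 38*(99 + 14/3) = 38*(311/3) = 11818/3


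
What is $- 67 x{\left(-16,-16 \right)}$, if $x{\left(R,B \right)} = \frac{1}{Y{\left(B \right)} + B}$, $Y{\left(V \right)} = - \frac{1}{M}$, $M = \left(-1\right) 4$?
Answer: $\frac{268}{63} \approx 4.254$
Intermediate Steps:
$M = -4$
$Y{\left(V \right)} = \frac{1}{4}$ ($Y{\left(V \right)} = - \frac{1}{-4} = \left(-1\right) \left(- \frac{1}{4}\right) = \frac{1}{4}$)
$x{\left(R,B \right)} = \frac{1}{\frac{1}{4} + B}$
$- 67 x{\left(-16,-16 \right)} = - 67 \frac{4}{1 + 4 \left(-16\right)} = - 67 \frac{4}{1 - 64} = - 67 \frac{4}{-63} = - 67 \cdot 4 \left(- \frac{1}{63}\right) = \left(-67\right) \left(- \frac{4}{63}\right) = \frac{268}{63}$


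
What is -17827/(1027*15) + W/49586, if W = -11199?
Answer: -1056490217/763872330 ≈ -1.3831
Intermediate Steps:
-17827/(1027*15) + W/49586 = -17827/(1027*15) - 11199/49586 = -17827/15405 - 11199*1/49586 = -17827*1/15405 - 11199/49586 = -17827/15405 - 11199/49586 = -1056490217/763872330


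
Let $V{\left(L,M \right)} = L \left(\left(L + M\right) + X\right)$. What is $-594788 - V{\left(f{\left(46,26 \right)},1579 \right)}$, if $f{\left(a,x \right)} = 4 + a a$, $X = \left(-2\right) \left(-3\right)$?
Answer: $-8449388$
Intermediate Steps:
$X = 6$
$f{\left(a,x \right)} = 4 + a^{2}$
$V{\left(L,M \right)} = L \left(6 + L + M\right)$ ($V{\left(L,M \right)} = L \left(\left(L + M\right) + 6\right) = L \left(6 + L + M\right)$)
$-594788 - V{\left(f{\left(46,26 \right)},1579 \right)} = -594788 - \left(4 + 46^{2}\right) \left(6 + \left(4 + 46^{2}\right) + 1579\right) = -594788 - \left(4 + 2116\right) \left(6 + \left(4 + 2116\right) + 1579\right) = -594788 - 2120 \left(6 + 2120 + 1579\right) = -594788 - 2120 \cdot 3705 = -594788 - 7854600 = -8449388$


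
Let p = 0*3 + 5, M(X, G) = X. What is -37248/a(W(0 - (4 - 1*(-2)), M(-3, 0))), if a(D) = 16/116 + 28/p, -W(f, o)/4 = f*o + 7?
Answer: -84390/13 ≈ -6491.5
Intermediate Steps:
p = 5 (p = 0 + 5 = 5)
W(f, o) = -28 - 4*f*o (W(f, o) = -4*(f*o + 7) = -4*(7 + f*o) = -28 - 4*f*o)
a(D) = 832/145 (a(D) = 16/116 + 28/5 = 16*(1/116) + 28*(⅕) = 4/29 + 28/5 = 832/145)
-37248/a(W(0 - (4 - 1*(-2)), M(-3, 0))) = -37248/832/145 = -37248*145/832 = -84390/13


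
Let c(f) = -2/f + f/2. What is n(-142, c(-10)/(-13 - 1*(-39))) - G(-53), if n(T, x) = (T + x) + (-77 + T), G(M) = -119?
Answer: -15742/65 ≈ -242.18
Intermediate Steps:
c(f) = f/2 - 2/f (c(f) = -2/f + f*(½) = -2/f + f/2 = f/2 - 2/f)
n(T, x) = -77 + x + 2*T
n(-142, c(-10)/(-13 - 1*(-39))) - G(-53) = (-77 + ((½)*(-10) - 2/(-10))/(-13 - 1*(-39)) + 2*(-142)) - 1*(-119) = (-77 + (-5 - 2*(-⅒))/(-13 + 39) - 284) + 119 = (-77 + (-5 + ⅕)/26 - 284) + 119 = (-77 - 24/5*1/26 - 284) + 119 = (-77 - 12/65 - 284) + 119 = -23477/65 + 119 = -15742/65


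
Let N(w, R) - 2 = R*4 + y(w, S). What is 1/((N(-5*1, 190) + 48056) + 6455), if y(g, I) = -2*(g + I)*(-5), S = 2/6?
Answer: 3/165679 ≈ 1.8107e-5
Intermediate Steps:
S = 1/3 (S = 2*(1/6) = 1/3 ≈ 0.33333)
y(g, I) = 10*I + 10*g (y(g, I) = -2*(I + g)*(-5) = (-2*I - 2*g)*(-5) = 10*I + 10*g)
N(w, R) = 16/3 + 4*R + 10*w (N(w, R) = 2 + (R*4 + (10*(1/3) + 10*w)) = 2 + (4*R + (10/3 + 10*w)) = 2 + (10/3 + 4*R + 10*w) = 16/3 + 4*R + 10*w)
1/((N(-5*1, 190) + 48056) + 6455) = 1/(((16/3 + 4*190 + 10*(-5*1)) + 48056) + 6455) = 1/(((16/3 + 760 + 10*(-5)) + 48056) + 6455) = 1/(((16/3 + 760 - 50) + 48056) + 6455) = 1/((2146/3 + 48056) + 6455) = 1/(146314/3 + 6455) = 1/(165679/3) = 3/165679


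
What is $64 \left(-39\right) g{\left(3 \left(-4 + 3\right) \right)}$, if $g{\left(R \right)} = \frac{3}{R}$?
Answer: $2496$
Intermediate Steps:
$64 \left(-39\right) g{\left(3 \left(-4 + 3\right) \right)} = 64 \left(-39\right) \frac{3}{3 \left(-4 + 3\right)} = - 2496 \frac{3}{3 \left(-1\right)} = - 2496 \frac{3}{-3} = - 2496 \cdot 3 \left(- \frac{1}{3}\right) = \left(-2496\right) \left(-1\right) = 2496$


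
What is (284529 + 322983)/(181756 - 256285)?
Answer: -202504/24843 ≈ -8.1514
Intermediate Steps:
(284529 + 322983)/(181756 - 256285) = 607512/(-74529) = 607512*(-1/74529) = -202504/24843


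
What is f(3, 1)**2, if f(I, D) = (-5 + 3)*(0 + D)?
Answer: 4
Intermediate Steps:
f(I, D) = -2*D
f(3, 1)**2 = (-2*1)**2 = (-2)**2 = 4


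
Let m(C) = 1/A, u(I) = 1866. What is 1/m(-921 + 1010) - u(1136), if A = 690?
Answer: -1176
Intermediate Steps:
m(C) = 1/690
1/m(-921 + 1010) - u(1136) = 1/(1/690) - 1*1866 = 690 - 1866 = -1176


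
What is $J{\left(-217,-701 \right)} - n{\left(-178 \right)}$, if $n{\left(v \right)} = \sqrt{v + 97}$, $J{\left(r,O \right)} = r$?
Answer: $-217 - 9 i \approx -217.0 - 9.0 i$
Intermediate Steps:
$n{\left(v \right)} = \sqrt{97 + v}$
$J{\left(-217,-701 \right)} - n{\left(-178 \right)} = -217 - \sqrt{97 - 178} = -217 - \sqrt{-81} = -217 - 9 i$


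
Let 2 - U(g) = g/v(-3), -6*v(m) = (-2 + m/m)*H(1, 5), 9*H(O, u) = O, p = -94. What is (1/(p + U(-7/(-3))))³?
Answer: -1/10360232 ≈ -9.6523e-8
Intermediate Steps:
H(O, u) = O/9
v(m) = 1/54 (v(m) = -(-2 + m/m)*(⅑)*1/6 = -(-2 + 1)/(6*9) = -(-1)/(6*9) = -⅙*(-⅑) = 1/54)
U(g) = 2 - 54*g (U(g) = 2 - g/1/54 = 2 - g*54 = 2 - 54*g)
(1/(p + U(-7/(-3))))³ = (1/(-94 + (2 - (-378)/(-3))))³ = (1/(-94 + (2 - (-378)*(-1)/3)))³ = (1/(-94 + (2 - 54*7/3)))³ = (1/(-94 + (2 - 126)))³ = (1/(-94 - 124))³ = (1/(-218))³ = (-1/218)³ = -1/10360232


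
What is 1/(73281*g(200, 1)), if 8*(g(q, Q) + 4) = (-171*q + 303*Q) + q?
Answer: -8/2471694849 ≈ -3.2366e-9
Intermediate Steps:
g(q, Q) = -4 - 85*q/4 + 303*Q/8 (g(q, Q) = -4 + ((-171*q + 303*Q) + q)/8 = -4 + (-170*q + 303*Q)/8 = -4 + (-85*q/4 + 303*Q/8) = -4 - 85*q/4 + 303*Q/8)
1/(73281*g(200, 1)) = 1/(73281*(-4 - 85/4*200 + (303/8)*1)) = 1/(73281*(-4 - 4250 + 303/8)) = 1/(73281*(-33729/8)) = (1/73281)*(-8/33729) = -8/2471694849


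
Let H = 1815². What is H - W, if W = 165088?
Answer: 3129137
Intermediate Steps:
H = 3294225
H - W = 3294225 - 1*165088 = 3294225 - 165088 = 3129137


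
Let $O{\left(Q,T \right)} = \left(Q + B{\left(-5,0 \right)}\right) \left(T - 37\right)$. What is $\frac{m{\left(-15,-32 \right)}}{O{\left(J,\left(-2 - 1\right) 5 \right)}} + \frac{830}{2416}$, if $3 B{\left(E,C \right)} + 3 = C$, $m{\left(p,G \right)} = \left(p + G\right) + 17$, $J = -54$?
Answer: $\frac{57533}{172744} \approx 0.33305$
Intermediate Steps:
$m{\left(p,G \right)} = 17 + G + p$ ($m{\left(p,G \right)} = \left(G + p\right) + 17 = 17 + G + p$)
$B{\left(E,C \right)} = -1 + \frac{C}{3}$
$O{\left(Q,T \right)} = \left(-1 + Q\right) \left(-37 + T\right)$ ($O{\left(Q,T \right)} = \left(Q + \left(-1 + \frac{1}{3} \cdot 0\right)\right) \left(T - 37\right) = \left(Q + \left(-1 + 0\right)\right) \left(-37 + T\right) = \left(Q - 1\right) \left(-37 + T\right) = \left(-1 + Q\right) \left(-37 + T\right)$)
$\frac{m{\left(-15,-32 \right)}}{O{\left(J,\left(-2 - 1\right) 5 \right)}} + \frac{830}{2416} = \frac{17 - 32 - 15}{37 - \left(-2 - 1\right) 5 - -1998 - 54 \left(-2 - 1\right) 5} + \frac{830}{2416} = - \frac{30}{37 - \left(-3\right) 5 + 1998 - 54 \left(\left(-3\right) 5\right)} + 830 \cdot \frac{1}{2416} = - \frac{30}{37 - -15 + 1998 - -810} + \frac{415}{1208} = - \frac{30}{37 + 15 + 1998 + 810} + \frac{415}{1208} = - \frac{30}{2860} + \frac{415}{1208} = \left(-30\right) \frac{1}{2860} + \frac{415}{1208} = - \frac{3}{286} + \frac{415}{1208} = \frac{57533}{172744}$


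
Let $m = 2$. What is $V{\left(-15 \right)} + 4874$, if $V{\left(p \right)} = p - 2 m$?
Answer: $4855$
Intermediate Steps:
$V{\left(p \right)} = -4 + p$ ($V{\left(p \right)} = p - 4 = -4 + p$)
$V{\left(-15 \right)} + 4874 = \left(-4 - 15\right) + 4874 = -19 + 4874 = 4855$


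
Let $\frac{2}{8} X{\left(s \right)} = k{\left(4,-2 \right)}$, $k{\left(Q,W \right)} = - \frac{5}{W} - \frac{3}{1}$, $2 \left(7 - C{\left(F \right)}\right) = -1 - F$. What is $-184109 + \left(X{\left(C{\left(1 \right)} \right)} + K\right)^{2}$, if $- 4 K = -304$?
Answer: $-178633$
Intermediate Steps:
$C{\left(F \right)} = \frac{15}{2} + \frac{F}{2}$ ($C{\left(F \right)} = 7 - \frac{-1 - F}{2} = 7 + \left(\frac{1}{2} + \frac{F}{2}\right) = \frac{15}{2} + \frac{F}{2}$)
$k{\left(Q,W \right)} = -3 - \frac{5}{W}$ ($k{\left(Q,W \right)} = - \frac{5}{W} - 3 = -3 - \frac{5}{W}$)
$K = 76$ ($K = \left(- \frac{1}{4}\right) \left(-304\right) = 76$)
$X{\left(s \right)} = -2$ ($X{\left(s \right)} = 4 \left(-3 - \frac{5}{-2}\right) = 4 \left(-3 - - \frac{5}{2}\right) = 4 \left(-3 + \frac{5}{2}\right) = 4 \left(- \frac{1}{2}\right) = -2$)
$-184109 + \left(X{\left(C{\left(1 \right)} \right)} + K\right)^{2} = -184109 + \left(-2 + 76\right)^{2} = -184109 + 74^{2} = -184109 + 5476 = -178633$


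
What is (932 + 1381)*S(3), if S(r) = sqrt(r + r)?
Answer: 2313*sqrt(6) ≈ 5665.7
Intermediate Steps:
S(r) = sqrt(2)*sqrt(r) (S(r) = sqrt(2*r) = sqrt(2)*sqrt(r))
(932 + 1381)*S(3) = (932 + 1381)*(sqrt(2)*sqrt(3)) = 2313*sqrt(6)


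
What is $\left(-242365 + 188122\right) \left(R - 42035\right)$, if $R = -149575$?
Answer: $10393501230$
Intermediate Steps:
$\left(-242365 + 188122\right) \left(R - 42035\right) = \left(-242365 + 188122\right) \left(-149575 - 42035\right) = \left(-54243\right) \left(-191610\right) = 10393501230$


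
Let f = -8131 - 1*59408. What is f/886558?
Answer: -67539/886558 ≈ -0.076181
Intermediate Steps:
f = -67539 (f = -8131 - 59408 = -67539)
f/886558 = -67539/886558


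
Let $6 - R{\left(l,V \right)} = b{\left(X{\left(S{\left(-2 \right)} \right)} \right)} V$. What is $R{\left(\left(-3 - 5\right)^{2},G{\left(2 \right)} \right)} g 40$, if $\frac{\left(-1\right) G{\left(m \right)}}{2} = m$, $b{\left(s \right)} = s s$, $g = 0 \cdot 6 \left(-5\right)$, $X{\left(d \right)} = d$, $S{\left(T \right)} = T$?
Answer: $0$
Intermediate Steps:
$g = 0$ ($g = 0 \left(-5\right) = 0$)
$b{\left(s \right)} = s^{2}$
$G{\left(m \right)} = - 2 m$
$R{\left(l,V \right)} = 6 - 4 V$ ($R{\left(l,V \right)} = 6 - \left(-2\right)^{2} V = 6 - 4 V$)
$R{\left(\left(-3 - 5\right)^{2},G{\left(2 \right)} \right)} g 40 = \left(6 - 4 \left(\left(-2\right) 2\right)\right) 0 \cdot 40 = \left(6 - -16\right) 0 \cdot 40 = \left(6 + 16\right) 0 \cdot 40 = 22 \cdot 0 \cdot 40 = 0 \cdot 40 = 0$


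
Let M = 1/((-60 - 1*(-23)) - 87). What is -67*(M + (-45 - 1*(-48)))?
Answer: -24857/124 ≈ -200.46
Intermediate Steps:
M = -1/124 (M = 1/((-60 + 23) - 87) = 1/(-37 - 87) = 1/(-124) = -1/124 ≈ -0.0080645)
-67*(M + (-45 - 1*(-48))) = -67*(-1/124 + (-45 - 1*(-48))) = -67*(-1/124 + (-45 + 48)) = -67*(-1/124 + 3) = -67*371/124 = -24857/124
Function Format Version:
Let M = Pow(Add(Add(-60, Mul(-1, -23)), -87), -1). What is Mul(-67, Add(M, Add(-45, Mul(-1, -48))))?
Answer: Rational(-24857, 124) ≈ -200.46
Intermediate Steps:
M = Rational(-1, 124) (M = Pow(Add(Add(-60, 23), -87), -1) = Pow(Add(-37, -87), -1) = Pow(-124, -1) = Rational(-1, 124) ≈ -0.0080645)
Mul(-67, Add(M, Add(-45, Mul(-1, -48)))) = Mul(-67, Add(Rational(-1, 124), Add(-45, Mul(-1, -48)))) = Mul(-67, Add(Rational(-1, 124), Add(-45, 48))) = Mul(-67, Add(Rational(-1, 124), 3)) = Mul(-67, Rational(371, 124)) = Rational(-24857, 124)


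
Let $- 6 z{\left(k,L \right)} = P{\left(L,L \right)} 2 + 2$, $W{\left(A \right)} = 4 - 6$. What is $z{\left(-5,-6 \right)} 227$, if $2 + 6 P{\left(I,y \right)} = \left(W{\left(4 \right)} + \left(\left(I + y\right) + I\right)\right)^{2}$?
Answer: $- \frac{45854}{9} \approx -5094.9$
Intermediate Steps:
$W{\left(A \right)} = -2$ ($W{\left(A \right)} = 4 - 6 = -2$)
$P{\left(I,y \right)} = - \frac{1}{3} + \frac{\left(-2 + y + 2 I\right)^{2}}{6}$ ($P{\left(I,y \right)} = - \frac{1}{3} + \frac{\left(-2 + \left(\left(I + y\right) + I\right)\right)^{2}}{6} = - \frac{1}{3} + \frac{\left(-2 + \left(y + 2 I\right)\right)^{2}}{6} = - \frac{1}{3} + \frac{\left(-2 + y + 2 I\right)^{2}}{6}$)
$z{\left(k,L \right)} = - \frac{2}{9} - \frac{\left(-2 + 3 L\right)^{2}}{18}$ ($z{\left(k,L \right)} = - \frac{\left(- \frac{1}{3} + \frac{\left(-2 + L + 2 L\right)^{2}}{6}\right) 2 + 2}{6} = - \frac{\left(- \frac{1}{3} + \frac{\left(-2 + 3 L\right)^{2}}{6}\right) 2 + 2}{6} = - \frac{\left(- \frac{2}{3} + \frac{\left(-2 + 3 L\right)^{2}}{3}\right) + 2}{6} = - \frac{\frac{4}{3} + \frac{\left(-2 + 3 L\right)^{2}}{3}}{6} = - \frac{2}{9} - \frac{\left(-2 + 3 L\right)^{2}}{18}$)
$z{\left(-5,-6 \right)} 227 = \left(- \frac{2}{9} - \frac{\left(-2 + 3 \left(-6\right)\right)^{2}}{18}\right) 227 = \left(- \frac{2}{9} - \frac{\left(-2 - 18\right)^{2}}{18}\right) 227 = \left(- \frac{2}{9} - \frac{\left(-20\right)^{2}}{18}\right) 227 = \left(- \frac{2}{9} - \frac{200}{9}\right) 227 = \left(- \frac{202}{9}\right) 227 = - \frac{45854}{9}$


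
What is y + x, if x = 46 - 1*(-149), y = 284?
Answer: 479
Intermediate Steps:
x = 195 (x = 46 + 149 = 195)
y + x = 284 + 195 = 479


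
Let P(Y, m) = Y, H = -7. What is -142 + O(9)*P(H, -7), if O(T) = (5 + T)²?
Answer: -1514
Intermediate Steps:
-142 + O(9)*P(H, -7) = -142 + (5 + 9)²*(-7) = -142 + 14²*(-7) = -142 + 196*(-7) = -142 - 1372 = -1514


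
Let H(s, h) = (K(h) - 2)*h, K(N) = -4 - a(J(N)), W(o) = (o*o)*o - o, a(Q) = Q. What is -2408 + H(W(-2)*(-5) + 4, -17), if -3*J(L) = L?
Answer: -6629/3 ≈ -2209.7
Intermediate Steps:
J(L) = -L/3
W(o) = o³ - o (W(o) = o²*o - o = o³ - o)
K(N) = -4 + N/3 (K(N) = -4 - (-1)*N/3 = -4 + N/3)
H(s, h) = h*(-6 + h/3) (H(s, h) = ((-4 + h/3) - 2)*h = (-6 + h/3)*h = h*(-6 + h/3))
-2408 + H(W(-2)*(-5) + 4, -17) = -2408 + (⅓)*(-17)*(-18 - 17) = -2408 + (⅓)*(-17)*(-35) = -2408 + 595/3 = -6629/3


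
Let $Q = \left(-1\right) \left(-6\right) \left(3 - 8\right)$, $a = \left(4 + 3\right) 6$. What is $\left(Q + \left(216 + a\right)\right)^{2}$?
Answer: $51984$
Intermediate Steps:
$a = 42$ ($a = 7 \cdot 6 = 42$)
$Q = -30$ ($Q = 6 \left(-5\right) = -30$)
$\left(Q + \left(216 + a\right)\right)^{2} = \left(-30 + \left(216 + 42\right)\right)^{2} = \left(-30 + 258\right)^{2} = 228^{2} = 51984$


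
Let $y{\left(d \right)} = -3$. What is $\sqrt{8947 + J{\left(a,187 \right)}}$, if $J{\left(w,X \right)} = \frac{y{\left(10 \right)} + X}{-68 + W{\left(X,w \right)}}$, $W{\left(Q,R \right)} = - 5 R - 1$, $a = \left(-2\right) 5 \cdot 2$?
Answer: $\frac{\sqrt{8603771}}{31} \approx 94.62$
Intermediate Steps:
$a = -20$ ($a = \left(-10\right) 2 = -20$)
$W{\left(Q,R \right)} = -1 - 5 R$
$J{\left(w,X \right)} = \frac{-3 + X}{-69 - 5 w}$ ($J{\left(w,X \right)} = \frac{-3 + X}{-68 - \left(1 + 5 w\right)} = \frac{-3 + X}{-69 - 5 w}$)
$\sqrt{8947 + J{\left(a,187 \right)}} = \sqrt{8947 + \frac{3 - 187}{69 + 5 \left(-20\right)}} = \sqrt{8947 + \frac{3 - 187}{69 - 100}} = \sqrt{8947 + \frac{1}{-31} \left(-184\right)} = \sqrt{8947 - - \frac{184}{31}} = \sqrt{8947 + \frac{184}{31}} = \sqrt{\frac{277541}{31}} = \frac{\sqrt{8603771}}{31}$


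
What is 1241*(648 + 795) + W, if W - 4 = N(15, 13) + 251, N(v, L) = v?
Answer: 1791033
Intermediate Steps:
W = 270 (W = 4 + (15 + 251) = 4 + 266 = 270)
1241*(648 + 795) + W = 1241*(648 + 795) + 270 = 1241*1443 + 270 = 1790763 + 270 = 1791033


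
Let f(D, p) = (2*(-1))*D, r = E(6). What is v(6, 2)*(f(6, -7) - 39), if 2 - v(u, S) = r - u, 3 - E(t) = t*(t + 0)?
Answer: -2091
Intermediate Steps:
E(t) = 3 - t**2 (E(t) = 3 - t*(t + 0) = 3 - t*t = 3 - t**2)
r = -33 (r = 3 - 1*6**2 = 3 - 1*36 = 3 - 36 = -33)
f(D, p) = -2*D
v(u, S) = 35 + u (v(u, S) = 2 - (-33 - u) = 2 + (33 + u) = 35 + u)
v(6, 2)*(f(6, -7) - 39) = (35 + 6)*(-2*6 - 39) = 41*(-12 - 39) = 41*(-51) = -2091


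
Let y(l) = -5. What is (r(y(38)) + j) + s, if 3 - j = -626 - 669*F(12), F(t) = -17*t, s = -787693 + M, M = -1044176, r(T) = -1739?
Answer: -1969455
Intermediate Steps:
s = -1831869 (s = -787693 - 1044176 = -1831869)
j = -135847 (j = 3 - (-626 - (-11373)*12) = 3 - (-626 - 669*(-204)) = 3 - (-626 + 136476) = 3 - 1*135850 = 3 - 135850 = -135847)
(r(y(38)) + j) + s = (-1739 - 135847) - 1831869 = -137586 - 1831869 = -1969455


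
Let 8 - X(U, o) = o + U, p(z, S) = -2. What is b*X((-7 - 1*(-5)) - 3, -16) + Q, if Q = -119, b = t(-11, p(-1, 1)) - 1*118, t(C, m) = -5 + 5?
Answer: -3541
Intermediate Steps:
X(U, o) = 8 - U - o (X(U, o) = 8 - (o + U) = 8 - (U + o) = 8 + (-U - o) = 8 - U - o)
t(C, m) = 0
b = -118 (b = 0 - 1*118 = 0 - 118 = -118)
b*X((-7 - 1*(-5)) - 3, -16) + Q = -118*(8 - ((-7 - 1*(-5)) - 3) - 1*(-16)) - 119 = -118*(8 - ((-7 + 5) - 3) + 16) - 119 = -118*(8 - (-2 - 3) + 16) - 119 = -118*(8 - 1*(-5) + 16) - 119 = -118*(8 + 5 + 16) - 119 = -118*29 - 119 = -3422 - 119 = -3541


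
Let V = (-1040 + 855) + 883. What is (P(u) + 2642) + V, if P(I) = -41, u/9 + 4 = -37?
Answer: 3299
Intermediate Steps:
u = -369 (u = -36 + 9*(-37) = -36 - 333 = -369)
V = 698 (V = -185 + 883 = 698)
(P(u) + 2642) + V = (-41 + 2642) + 698 = 2601 + 698 = 3299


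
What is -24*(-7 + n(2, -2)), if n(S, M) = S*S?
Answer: 72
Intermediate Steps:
n(S, M) = S²
-24*(-7 + n(2, -2)) = -24*(-7 + 2²) = -24*(-7 + 4) = -24*(-3) = 72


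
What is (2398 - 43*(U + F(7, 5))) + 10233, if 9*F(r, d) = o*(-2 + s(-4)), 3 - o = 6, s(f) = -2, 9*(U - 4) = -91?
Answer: 115528/9 ≈ 12836.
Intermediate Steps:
U = -55/9 (U = 4 + (1/9)*(-91) = 4 - 91/9 = -55/9 ≈ -6.1111)
o = -3 (o = 3 - 1*6 = 3 - 6 = -3)
F(r, d) = 4/3 (F(r, d) = (-3*(-2 - 2))/9 = (-3*(-4))/9 = (1/9)*12 = 4/3)
(2398 - 43*(U + F(7, 5))) + 10233 = (2398 - 43*(-55/9 + 4/3)) + 10233 = (2398 - 43*(-43/9)) + 10233 = (2398 + 1849/9) + 10233 = 23431/9 + 10233 = 115528/9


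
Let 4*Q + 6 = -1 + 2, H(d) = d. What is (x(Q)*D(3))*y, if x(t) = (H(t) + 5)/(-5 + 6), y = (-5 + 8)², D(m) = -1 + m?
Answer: 135/2 ≈ 67.500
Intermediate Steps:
y = 9 (y = 3² = 9)
Q = -5/4 (Q = -3/2 + (-1 + 2)/4 = -3/2 + (¼)*1 = -3/2 + ¼ = -5/4 ≈ -1.2500)
x(t) = 5 + t (x(t) = (t + 5)/(-5 + 6) = (5 + t)/1 = (5 + t)*1 = 5 + t)
(x(Q)*D(3))*y = ((5 - 5/4)*(-1 + 3))*9 = ((15/4)*2)*9 = (15/2)*9 = 135/2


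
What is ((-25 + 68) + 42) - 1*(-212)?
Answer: 297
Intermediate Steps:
((-25 + 68) + 42) - 1*(-212) = (43 + 42) + 212 = 85 + 212 = 297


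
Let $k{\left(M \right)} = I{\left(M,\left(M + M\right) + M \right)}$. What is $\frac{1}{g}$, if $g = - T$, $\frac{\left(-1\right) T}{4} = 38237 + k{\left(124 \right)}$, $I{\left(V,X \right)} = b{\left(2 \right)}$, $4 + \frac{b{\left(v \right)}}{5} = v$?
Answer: $\frac{1}{152908} \approx 6.5399 \cdot 10^{-6}$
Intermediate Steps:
$b{\left(v \right)} = -20 + 5 v$
$I{\left(V,X \right)} = -10$ ($I{\left(V,X \right)} = -20 + 5 \cdot 2 = -20 + 10 = -10$)
$k{\left(M \right)} = -10$
$T = -152908$ ($T = - 4 \left(38237 - 10\right) = \left(-4\right) 38227 = -152908$)
$g = 152908$ ($g = \left(-1\right) \left(-152908\right) = 152908$)
$\frac{1}{g} = \frac{1}{152908}$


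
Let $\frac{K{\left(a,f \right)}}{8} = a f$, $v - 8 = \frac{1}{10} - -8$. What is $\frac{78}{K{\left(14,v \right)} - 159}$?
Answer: $\frac{390}{8221} \approx 0.047439$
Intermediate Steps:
$v = \frac{161}{10}$ ($v = 8 + \left(\frac{1}{10} - -8\right) = 8 + \left(\frac{1}{10} + 8\right) = 8 + \frac{81}{10} = \frac{161}{10} \approx 16.1$)
$K{\left(a,f \right)} = 8 a f$
$\frac{78}{K{\left(14,v \right)} - 159} = \frac{78}{8 \cdot 14 \cdot \frac{161}{10} - 159} = \frac{78}{\frac{9016}{5} - 159} = \frac{78}{\frac{8221}{5}} = 78 \cdot \frac{5}{8221} = \frac{390}{8221}$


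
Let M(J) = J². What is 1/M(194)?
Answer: 1/37636 ≈ 2.6570e-5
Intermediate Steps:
1/M(194) = 1/(194²) = 1/37636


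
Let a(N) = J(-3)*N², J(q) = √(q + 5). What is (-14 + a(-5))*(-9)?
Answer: 126 - 225*√2 ≈ -192.20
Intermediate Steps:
J(q) = √(5 + q)
a(N) = √2*N² (a(N) = √(5 - 3)*N² = √2*N²)
(-14 + a(-5))*(-9) = (-14 + √2*(-5)²)*(-9) = (-14 + √2*25)*(-9) = (-14 + 25*√2)*(-9) = 126 - 225*√2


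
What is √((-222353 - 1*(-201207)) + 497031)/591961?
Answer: √475885/591961 ≈ 0.0011654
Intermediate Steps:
√((-222353 - 1*(-201207)) + 497031)/591961 = √((-222353 + 201207) + 497031)*(1/591961) = √(-21146 + 497031)*(1/591961) = √475885*(1/591961) = √475885/591961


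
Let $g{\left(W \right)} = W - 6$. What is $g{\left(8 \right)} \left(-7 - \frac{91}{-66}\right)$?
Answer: $- \frac{371}{33} \approx -11.242$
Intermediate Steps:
$g{\left(W \right)} = -6 + W$
$g{\left(8 \right)} \left(-7 - \frac{91}{-66}\right) = \left(-6 + 8\right) \left(-7 - \frac{91}{-66}\right) = 2 \left(-7 - - \frac{91}{66}\right) = 2 \left(-7 + \frac{91}{66}\right) = 2 \left(- \frac{371}{66}\right) = - \frac{371}{33}$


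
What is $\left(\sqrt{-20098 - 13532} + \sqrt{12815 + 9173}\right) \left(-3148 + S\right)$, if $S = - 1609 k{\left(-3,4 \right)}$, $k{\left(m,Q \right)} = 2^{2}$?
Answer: $- 19168 \sqrt{5497} - 9584 i \sqrt{33630} \approx -1.4212 \cdot 10^{6} - 1.7576 \cdot 10^{6} i$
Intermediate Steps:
$k{\left(m,Q \right)} = 4$
$S = -6436$ ($S = \left(-1609\right) 4 = -6436$)
$\left(\sqrt{-20098 - 13532} + \sqrt{12815 + 9173}\right) \left(-3148 + S\right) = \left(\sqrt{-20098 - 13532} + \sqrt{12815 + 9173}\right) \left(-3148 - 6436\right) = \left(\sqrt{-33630} + \sqrt{21988}\right) \left(-9584\right) = \left(i \sqrt{33630} + 2 \sqrt{5497}\right) \left(-9584\right) = \left(2 \sqrt{5497} + i \sqrt{33630}\right) \left(-9584\right) = - 19168 \sqrt{5497} - 9584 i \sqrt{33630}$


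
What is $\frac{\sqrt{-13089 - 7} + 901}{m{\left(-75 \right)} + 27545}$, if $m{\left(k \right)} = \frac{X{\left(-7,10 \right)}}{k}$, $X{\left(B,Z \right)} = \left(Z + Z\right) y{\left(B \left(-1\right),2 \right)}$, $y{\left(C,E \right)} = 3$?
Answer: $\frac{4505}{137721} + \frac{10 i \sqrt{3274}}{137721} \approx 0.032711 + 0.0041547 i$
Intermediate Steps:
$X{\left(B,Z \right)} = 6 Z$ ($X{\left(B,Z \right)} = \left(Z + Z\right) 3 = 2 Z 3 = 6 Z$)
$m{\left(k \right)} = \frac{60}{k}$ ($m{\left(k \right)} = \frac{6 \cdot 10}{k} = \frac{60}{k}$)
$\frac{\sqrt{-13089 - 7} + 901}{m{\left(-75 \right)} + 27545} = \frac{\sqrt{-13089 - 7} + 901}{\frac{60}{-75} + 27545} = \frac{\sqrt{-13096} + 901}{60 \left(- \frac{1}{75}\right) + 27545} = \frac{2 i \sqrt{3274} + 901}{- \frac{4}{5} + 27545} = \frac{901 + 2 i \sqrt{3274}}{\frac{137721}{5}} = \left(901 + 2 i \sqrt{3274}\right) \frac{5}{137721} = \frac{4505}{137721} + \frac{10 i \sqrt{3274}}{137721}$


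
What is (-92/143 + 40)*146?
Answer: 821688/143 ≈ 5746.1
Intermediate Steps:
(-92/143 + 40)*146 = (5628/143)*146 = 821688/143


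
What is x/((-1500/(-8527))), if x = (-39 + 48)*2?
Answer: 25581/250 ≈ 102.32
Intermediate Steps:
x = 18 (x = 9*2 = 18)
x/((-1500/(-8527))) = 18/((-1500/(-8527))) = 18/((-1500*(-1/8527))) = 18/(1500/8527) = 18*(8527/1500) = 25581/250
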